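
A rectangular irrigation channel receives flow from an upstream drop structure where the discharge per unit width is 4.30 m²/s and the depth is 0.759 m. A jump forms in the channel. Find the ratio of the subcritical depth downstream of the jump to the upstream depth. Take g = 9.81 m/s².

V₁ = q/y₁ = 4.30/0.759 = 5.67 m/s. Fr₁ = V₁/√(g·y₁) = 5.67/√(9.81×0.759) = 2.08.
Bélanger equation: y₂/y₁ = ½[√(1 + 8Fr₁²) − 1] = ½[√35.49 − 1] = 2.48.

y₂/y₁ = 2.48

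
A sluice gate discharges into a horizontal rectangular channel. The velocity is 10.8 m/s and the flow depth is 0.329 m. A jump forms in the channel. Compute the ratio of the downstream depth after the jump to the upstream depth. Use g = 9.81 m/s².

y₂/y₁ = 8.02

Fr₁ = V₁/√(g·y₁) = 10.8/√(9.81×0.329) = 6.01.
Conjugate-depth relation: y₂/y₁ = ½[√(1 + 8Fr₁²) − 1] = ½[√290.1 − 1] = 8.02.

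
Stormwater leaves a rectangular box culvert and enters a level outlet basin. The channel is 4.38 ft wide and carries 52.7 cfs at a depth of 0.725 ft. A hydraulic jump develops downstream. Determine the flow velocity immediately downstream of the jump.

V₂ = 3.79 ft/s

q = Q/b = 52.7/4.38 = 12.0 ft²/s; V₁ = q/y₁ = 16.6 ft/s. Fr₁ = V₁/√(g·y₁) = 3.43.
By Bélanger, y₂/y₁ = ½[√(1 + 8Fr₁²) − 1] = ½[√95.38 − 1] = 4.38.
y₂ = 4.38 × 0.725 = 3.18 ft.
V₂ = q/y₂ = 12.0/3.18 = 3.79 ft/s.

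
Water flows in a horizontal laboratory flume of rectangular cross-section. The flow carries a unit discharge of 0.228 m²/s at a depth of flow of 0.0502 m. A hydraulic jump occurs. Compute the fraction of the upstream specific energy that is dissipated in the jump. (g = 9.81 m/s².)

V₁ = q/y₁ = 0.228/0.0502 = 4.54 m/s. Fr₁ = V₁/√(g·y₁) = 4.54/√(9.81×0.0502) = 6.47.
Conjugate-depth relation: y₂/y₁ = ½[√(1 + 8Fr₁²) − 1] = ½[√336.1 − 1] = 8.67.
y₂ = 8.67 × 0.0502 = 0.435 m.
E₁ = y₁ + V₁²/2g = 1.10 m. ΔE = (y₂ − y₁)³/(4y₁y₂) = 0.653 m. ΔE/E₁ = 0.653/1.10 = 0.592.

ΔE/E₁ = 0.592 (59.2%)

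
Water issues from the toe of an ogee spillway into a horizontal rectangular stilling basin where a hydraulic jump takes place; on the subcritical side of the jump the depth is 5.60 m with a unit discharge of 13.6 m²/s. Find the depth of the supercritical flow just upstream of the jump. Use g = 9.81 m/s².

V₂ = q/y₂ = 13.6/5.60 = 2.43 m/s; Fr₂ = V₂/√(g·y₂) = 0.328.
From the momentum equation (using Fr₂), y₁/y₂ = ½[√(1 + 8Fr₂²) − 1] = ½[√1.859 − 1] = 0.182.
y₁ = 0.182 × 5.60 = 1.02 m.

y₁ = 1.02 m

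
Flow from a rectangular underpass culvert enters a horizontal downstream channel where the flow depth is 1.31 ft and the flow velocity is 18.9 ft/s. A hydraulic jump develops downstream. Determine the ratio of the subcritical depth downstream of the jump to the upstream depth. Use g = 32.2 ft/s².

Fr₁ = V₁/√(g·y₁) = 18.9/√(32.2×1.31) = 2.91.
By Bélanger, y₂/y₁ = ½[√(1 + 8Fr₁²) − 1] = ½[√68.75 − 1] = 3.65.

y₂/y₁ = 3.65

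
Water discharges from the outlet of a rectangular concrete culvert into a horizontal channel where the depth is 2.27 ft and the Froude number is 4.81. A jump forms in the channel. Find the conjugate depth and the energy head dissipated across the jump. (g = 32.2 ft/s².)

y₂ = 14.3 ft; ΔE = 13.5 ft

Fr₁ = 4.81 (given).
Conjugate-depth relation: y₂/y₁ = ½[√(1 + 8Fr₁²) − 1] = ½[√186.1 − 1] = 6.32.
y₂ = 6.32 × 2.27 = 14.3 ft.
Head loss: ΔE = (y₂ − y₁)³/(4y₁y₂) = (14.3 − 2.27)³/(4×2.27×14.3) = 1762/130 = 13.5 ft.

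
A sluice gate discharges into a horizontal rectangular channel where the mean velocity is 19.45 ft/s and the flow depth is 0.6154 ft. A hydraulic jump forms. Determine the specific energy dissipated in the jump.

ΔE = 2.801 ft

Fr₁ = V₁/√(g·y₁) = 19.45/√(32.2×0.6154) = 4.369.
Sequent-depth ratio: y₂/y₁ = ½[√(1 + 8Fr₁²) − 1] = ½[√153.73 − 1] = 5.699.
y₂ = 5.699 × 0.6154 = 3.507 ft.
q = V₁·y₁ = 19.45 × 0.6154 = 11.97 ft²/s. V₂ = q/y₂ = 11.97/3.507 = 3.413 ft/s. E₁ = y₁ + V₁²/2g = 6.490 ft; E₂ = y₂ + V₂²/2g = 3.688 ft. ΔE = E₁ − E₂ = 2.801 ft.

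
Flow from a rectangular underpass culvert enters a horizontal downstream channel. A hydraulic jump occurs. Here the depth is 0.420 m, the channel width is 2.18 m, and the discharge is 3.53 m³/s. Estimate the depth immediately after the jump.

y₂ = 0.938 m

q = Q/b = 3.53/2.18 = 1.62 m²/s; V₁ = q/y₁ = 3.86 m/s. Fr₁ = V₁/√(g·y₁) = 1.90.
Conjugate-depth relation: y₂/y₁ = ½[√(1 + 8Fr₁²) − 1] = ½[√29.86 − 1] = 2.23.
y₂ = 2.23 × 0.420 = 0.938 m.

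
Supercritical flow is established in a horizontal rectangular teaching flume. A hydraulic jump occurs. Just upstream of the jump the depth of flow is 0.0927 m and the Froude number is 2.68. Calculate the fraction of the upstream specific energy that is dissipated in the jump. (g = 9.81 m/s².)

ΔE/E₁ = 0.205 (20.5%)

Fr₁ = 2.68 (given).
Conjugate-depth relation: y₂/y₁ = ½[√(1 + 8Fr₁²) − 1] = ½[√58.46 − 1] = 3.32.
y₂ = 3.32 × 0.0927 = 0.308 m.
E₁ = y₁(1 + Fr₁²/2) = 0.0927×(1 + 2.68²/2) = 0.426 m. ΔE = (y₂ − y₁)³/(4y₁y₂) = 0.0874 m. ΔE/E₁ = 0.0874/0.426 = 0.205.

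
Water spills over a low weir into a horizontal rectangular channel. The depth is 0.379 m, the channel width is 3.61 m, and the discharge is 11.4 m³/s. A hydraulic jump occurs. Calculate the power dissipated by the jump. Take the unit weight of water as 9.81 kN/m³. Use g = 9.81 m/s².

q = Q/b = 11.4/3.61 = 3.16 m²/s; V₁ = q/y₁ = 8.33 m/s. Fr₁ = V₁/√(g·y₁) = 4.32.
By Bélanger, y₂/y₁ = ½[√(1 + 8Fr₁²) − 1] = ½[√150.4 − 1] = 5.63.
y₂ = 5.63 × 0.379 = 2.13 m.
V₂ = q/y₂ = 3.16/2.13 = 1.48 m/s. E₁ = y₁ + V₁²/2g = 3.92 m; E₂ = y₂ + V₂²/2g = 2.25 m. ΔE = E₁ − E₂ = 1.67 m.
P = γ·Q·ΔE = 9.81 × 11.4 × 1.67 = 187 kW.

P = 187 kW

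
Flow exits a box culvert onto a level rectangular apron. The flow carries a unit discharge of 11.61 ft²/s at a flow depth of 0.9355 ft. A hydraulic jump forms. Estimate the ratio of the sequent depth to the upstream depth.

V₁ = q/y₁ = 11.61/0.9355 = 12.41 ft/s. Fr₁ = V₁/√(g·y₁) = 12.41/√(32.2×0.9355) = 2.261.
Conjugate-depth relation: y₂/y₁ = ½[√(1 + 8Fr₁²) − 1] = ½[√41.904 − 1] = 2.737.

y₂/y₁ = 2.737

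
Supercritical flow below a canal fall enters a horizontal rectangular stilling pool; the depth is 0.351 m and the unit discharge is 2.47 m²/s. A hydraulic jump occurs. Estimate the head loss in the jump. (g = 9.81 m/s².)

V₁ = q/y₁ = 2.47/0.351 = 7.04 m/s. Fr₁ = V₁/√(g·y₁) = 7.04/√(9.81×0.351) = 3.79.
Bélanger equation: y₂/y₁ = ½[√(1 + 8Fr₁²) − 1] = ½[√116.1 − 1] = 4.89.
y₂ = 4.89 × 0.351 = 1.72 m.
Head loss: ΔE = (y₂ − y₁)³/(4y₁y₂) = (1.72 − 0.351)³/(4×0.351×1.72) = 2.54/2.41 = 1.05 m.

ΔE = 1.05 m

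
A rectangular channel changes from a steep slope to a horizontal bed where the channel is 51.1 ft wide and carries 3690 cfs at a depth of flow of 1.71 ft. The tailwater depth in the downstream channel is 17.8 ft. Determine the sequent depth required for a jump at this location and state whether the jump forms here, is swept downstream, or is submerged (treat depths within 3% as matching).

y₂ = 12.9 ft; the jump is submerged

q = Q/b = 3690/51.1 = 72.2 ft²/s; V₁ = q/y₁ = 42.2 ft/s. Fr₁ = V₁/√(g·y₁) = 5.69.
Conjugate-depth relation: y₂/y₁ = ½[√(1 + 8Fr₁²) − 1] = ½[√260.1 − 1] = 7.56.
y₂ = 7.56 × 1.71 = 12.9 ft.
Tailwater y_tw = 17.8 ft: y_tw > y₂, so the jump is submerged.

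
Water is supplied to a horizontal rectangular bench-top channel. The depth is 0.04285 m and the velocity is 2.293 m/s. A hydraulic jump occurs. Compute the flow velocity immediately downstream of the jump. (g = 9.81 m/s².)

V₂ = 0.5066 m/s

Fr₁ = V₁/√(g·y₁) = 2.293/√(9.81×0.04285) = 3.537.
From the momentum equation for a rectangular channel, y₂/y₁ = ½[√(1 + 8Fr₁²) − 1] = ½[√101.06 − 1] = 4.527.
y₂ = 4.527 × 0.04285 = 0.1940 m.
q = V₁·y₁ = 2.293 × 0.04285 = 0.09826 m²/s.
V₂ = q/y₂ = 0.09826/0.1940 = 0.5066 m/s.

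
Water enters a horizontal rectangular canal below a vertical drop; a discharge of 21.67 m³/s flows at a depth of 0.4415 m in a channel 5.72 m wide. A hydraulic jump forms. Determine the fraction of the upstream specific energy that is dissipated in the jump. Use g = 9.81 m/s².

q = Q/b = 21.67/5.72 = 3.788 m²/s; V₁ = q/y₁ = 8.581 m/s. Fr₁ = V₁/√(g·y₁) = 4.123.
Conjugate-depth relation: y₂/y₁ = ½[√(1 + 8Fr₁²) − 1] = ½[√137.00 − 1] = 5.352.
y₂ = 5.352 × 0.4415 = 2.363 m.
E₁ = y₁ + V₁²/2g = 4.194 m. ΔE = (y₂ − y₁)³/(4y₁y₂) = 1.700 m. ΔE/E₁ = 1.700/4.194 = 0.405.

ΔE/E₁ = 0.405 (40.5%)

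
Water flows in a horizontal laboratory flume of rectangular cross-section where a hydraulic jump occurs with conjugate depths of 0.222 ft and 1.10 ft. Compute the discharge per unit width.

q = 2.28 ft²/s

For a rectangular channel the momentum equation gives q² = ½·g·y₁·y₂·(y₁ + y₂) = ½×32.2×0.222×1.10×1.32 = 5.20.
q = √5.20 = 2.28 ft²/s.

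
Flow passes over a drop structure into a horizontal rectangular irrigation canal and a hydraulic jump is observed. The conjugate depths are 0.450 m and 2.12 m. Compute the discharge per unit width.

For a rectangular channel the momentum equation gives q² = ½·g·y₁·y₂·(y₁ + y₂) = ½×9.81×0.450×2.12×2.57 = 12.0.
q = √12.0 = 3.47 m²/s.

q = 3.47 m²/s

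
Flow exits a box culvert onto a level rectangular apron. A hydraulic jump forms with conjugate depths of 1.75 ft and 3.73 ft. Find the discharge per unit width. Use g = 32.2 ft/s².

q = 24.0 ft²/s

For a rectangular channel the momentum equation gives q² = ½·g·y₁·y₂·(y₁ + y₂) = ½×32.2×1.75×3.73×5.48 = 576.
q = √576 = 24.0 ft²/s.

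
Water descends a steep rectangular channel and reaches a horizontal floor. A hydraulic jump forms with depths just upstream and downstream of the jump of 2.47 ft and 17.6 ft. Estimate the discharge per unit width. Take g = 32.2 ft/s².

For a rectangular channel the momentum equation gives q² = ½·g·y₁·y₂·(y₁ + y₂) = ½×32.2×2.47×17.6×20.1 = 14047.
q = √14047 = 119 ft²/s.

q = 119 ft²/s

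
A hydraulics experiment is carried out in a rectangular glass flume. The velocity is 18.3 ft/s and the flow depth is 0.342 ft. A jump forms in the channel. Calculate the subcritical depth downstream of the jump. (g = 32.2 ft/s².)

y₂ = 2.50 ft

Fr₁ = V₁/√(g·y₁) = 18.3/√(32.2×0.342) = 5.51.
By Bélanger, y₂/y₁ = ½[√(1 + 8Fr₁²) − 1] = ½[√244.3 − 1] = 7.31.
y₂ = 7.31 × 0.342 = 2.50 ft.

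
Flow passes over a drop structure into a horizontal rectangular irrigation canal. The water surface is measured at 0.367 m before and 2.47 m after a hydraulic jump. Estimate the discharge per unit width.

For a rectangular channel the momentum equation gives q² = ½·g·y₁·y₂·(y₁ + y₂) = ½×9.81×0.367×2.47×2.84 = 12.6.
q = √12.6 = 3.55 m²/s.

q = 3.55 m²/s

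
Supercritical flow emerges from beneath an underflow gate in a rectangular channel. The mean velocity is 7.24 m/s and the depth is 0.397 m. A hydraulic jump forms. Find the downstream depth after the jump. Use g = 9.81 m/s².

Fr₁ = V₁/√(g·y₁) = 7.24/√(9.81×0.397) = 3.67.
From the momentum equation for a rectangular channel, y₂/y₁ = ½[√(1 + 8Fr₁²) − 1] = ½[√108.7 − 1] = 4.71.
y₂ = 4.71 × 0.397 = 1.87 m.

y₂ = 1.87 m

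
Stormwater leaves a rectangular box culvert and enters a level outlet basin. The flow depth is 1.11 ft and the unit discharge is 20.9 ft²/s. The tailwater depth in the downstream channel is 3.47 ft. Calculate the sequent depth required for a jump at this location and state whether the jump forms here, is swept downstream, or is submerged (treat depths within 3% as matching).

y₂ = 4.42 ft; the jump is swept downstream

V₁ = q/y₁ = 20.9/1.11 = 18.8 ft/s. Fr₁ = V₁/√(g·y₁) = 18.8/√(32.2×1.11) = 3.15.
Sequent-depth ratio: y₂/y₁ = ½[√(1 + 8Fr₁²) − 1] = ½[√80.35 − 1] = 3.98.
y₂ = 3.98 × 1.11 = 4.42 ft.
Tailwater y_tw = 3.47 ft: y_tw < y₂, so the jump is swept downstream.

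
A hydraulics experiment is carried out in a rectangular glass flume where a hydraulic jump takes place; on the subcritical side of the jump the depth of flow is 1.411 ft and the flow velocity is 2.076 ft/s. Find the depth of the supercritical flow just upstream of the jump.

Fr₂ = V₂/√(g·y₂) = 2.076/√(32.2×1.411) = 0.3080.
Since the conjugate-depth ratio holds either way, y₁/y₂ = ½[√(1 + 8Fr₂²) − 1] = ½[√1.7589 − 1] = 0.1631.
y₁ = 0.1631 × 1.411 = 0.2301 ft.

y₁ = 0.2301 ft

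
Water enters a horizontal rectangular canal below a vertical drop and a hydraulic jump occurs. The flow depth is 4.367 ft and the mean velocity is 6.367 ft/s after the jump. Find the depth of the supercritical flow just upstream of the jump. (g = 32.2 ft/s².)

y₁ = 1.787 ft

Fr₂ = V₂/√(g·y₂) = 6.367/√(32.2×4.367) = 0.5369.
The Bélanger relation is symmetric: y₁/y₂ = ½[√(1 + 8Fr₂²) − 1] = ½[√3.3063 − 1] = 0.4092.
y₁ = 0.4092 × 4.367 = 1.787 ft.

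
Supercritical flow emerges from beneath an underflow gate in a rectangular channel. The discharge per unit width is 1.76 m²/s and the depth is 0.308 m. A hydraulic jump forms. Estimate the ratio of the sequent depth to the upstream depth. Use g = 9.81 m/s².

y₂/y₁ = 4.18

V₁ = q/y₁ = 1.76/0.308 = 5.71 m/s. Fr₁ = V₁/√(g·y₁) = 5.71/√(9.81×0.308) = 3.29.
Conjugate-depth relation: y₂/y₁ = ½[√(1 + 8Fr₁²) − 1] = ½[√87.46 − 1] = 4.18.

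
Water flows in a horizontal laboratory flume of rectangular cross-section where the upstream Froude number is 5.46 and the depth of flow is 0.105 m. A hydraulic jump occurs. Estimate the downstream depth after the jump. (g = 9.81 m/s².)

y₂ = 0.760 m

Fr₁ = 5.46 (given).
Sequent-depth ratio: y₂/y₁ = ½[√(1 + 8Fr₁²) − 1] = ½[√239.5 − 1] = 7.24.
y₂ = 7.24 × 0.105 = 0.760 m.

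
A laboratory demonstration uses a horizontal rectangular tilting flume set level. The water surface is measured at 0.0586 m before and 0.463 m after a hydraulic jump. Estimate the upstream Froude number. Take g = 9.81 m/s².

For a rectangular channel the momentum equation gives q² = ½·g·y₁·y₂·(y₁ + y₂) = ½×9.81×0.0586×0.463×0.522 = 0.0694.
q = √0.0694 = 0.263 m²/s.
V₁ = q/y₁ = 4.50 m/s; Fr₁ = V₁/√(g·y₁) = 5.93.

Fr₁ = 5.93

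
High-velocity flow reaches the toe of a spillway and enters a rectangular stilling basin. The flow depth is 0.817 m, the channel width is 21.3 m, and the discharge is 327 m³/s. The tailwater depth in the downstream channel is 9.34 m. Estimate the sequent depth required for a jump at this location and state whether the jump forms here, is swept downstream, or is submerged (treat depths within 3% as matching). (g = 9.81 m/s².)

q = Q/b = 327/21.3 = 15.4 m²/s; V₁ = q/y₁ = 18.8 m/s. Fr₁ = V₁/√(g·y₁) = 6.64.
From the momentum equation for a rectangular channel, y₂/y₁ = ½[√(1 + 8Fr₁²) − 1] = ½[√353.4 − 1] = 8.90.
y₂ = 8.90 × 0.817 = 7.27 m.
Tailwater y_tw = 9.34 m: y_tw > y₂, so the jump is submerged.

y₂ = 7.27 m; the jump is submerged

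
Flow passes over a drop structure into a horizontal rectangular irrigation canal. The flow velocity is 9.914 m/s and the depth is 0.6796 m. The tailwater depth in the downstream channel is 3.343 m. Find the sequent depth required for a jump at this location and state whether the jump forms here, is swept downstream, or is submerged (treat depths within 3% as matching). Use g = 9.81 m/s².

Fr₁ = V₁/√(g·y₁) = 9.914/√(9.81×0.6796) = 3.840.
Bélanger equation: y₂/y₁ = ½[√(1 + 8Fr₁²) − 1] = ½[√118.94 − 1] = 4.953.
y₂ = 4.953 × 0.6796 = 3.366 m.
Tailwater y_tw = 3.343 m: y_tw ≈ y₂, so the jump forms here.

y₂ = 3.366 m; the jump forms here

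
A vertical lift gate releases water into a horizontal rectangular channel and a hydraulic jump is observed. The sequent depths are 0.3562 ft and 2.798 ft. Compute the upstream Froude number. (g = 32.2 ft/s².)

Fr₁ = 5.897

For a rectangular channel the momentum equation gives q² = ½·g·y₁·y₂·(y₁ + y₂) = ½×32.2×0.3562×2.798×3.154 = 50.61.
q = √50.61 = 7.114 ft²/s.
V₁ = q/y₁ = 19.97 ft/s; Fr₁ = V₁/√(g·y₁) = 5.897.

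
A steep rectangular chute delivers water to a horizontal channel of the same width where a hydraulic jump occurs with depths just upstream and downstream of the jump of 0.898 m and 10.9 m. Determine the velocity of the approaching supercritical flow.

For a rectangular channel the momentum equation gives q² = ½·g·y₁·y₂·(y₁ + y₂) = ½×9.81×0.898×10.9×11.8 = 566.
q = √566 = 23.8 m²/s.
V₁ = q/y₁ = 23.8/0.898 = 26.5 m/s.

V₁ = 26.5 m/s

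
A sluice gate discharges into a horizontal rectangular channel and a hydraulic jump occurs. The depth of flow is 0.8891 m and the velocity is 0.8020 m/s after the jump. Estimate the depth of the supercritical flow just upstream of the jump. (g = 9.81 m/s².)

y₁ = 0.1160 m

Fr₂ = V₂/√(g·y₂) = 0.8020/√(9.81×0.8891) = 0.2716.
Since the conjugate-depth ratio holds either way, y₁/y₂ = ½[√(1 + 8Fr₂²) − 1] = ½[√1.5900 − 1] = 0.1305.
y₁ = 0.1305 × 0.8891 = 0.1160 m.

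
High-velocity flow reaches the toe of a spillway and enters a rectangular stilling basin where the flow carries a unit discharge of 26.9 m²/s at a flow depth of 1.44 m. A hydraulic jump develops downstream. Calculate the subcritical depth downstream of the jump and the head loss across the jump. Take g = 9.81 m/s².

V₁ = q/y₁ = 26.9/1.44 = 18.7 m/s. Fr₁ = V₁/√(g·y₁) = 18.7/√(9.81×1.44) = 4.97.
Sequent-depth ratio: y₂/y₁ = ½[√(1 + 8Fr₁²) − 1] = ½[√198.6 − 1] = 6.55.
y₂ = 6.55 × 1.44 = 9.43 m.
V₂ = q/y₂ = 26.9/9.43 = 2.85 m/s. E₁ = y₁ + V₁²/2g = 19.2 m; E₂ = y₂ + V₂²/2g = 9.84 m. ΔE = E₁ − E₂ = 9.38 m.

y₂ = 9.43 m; ΔE = 9.38 m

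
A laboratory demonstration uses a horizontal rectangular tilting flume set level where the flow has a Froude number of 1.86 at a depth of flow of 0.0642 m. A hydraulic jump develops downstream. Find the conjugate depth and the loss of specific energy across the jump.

Fr₁ = 1.86 (given).
By Bélanger, y₂/y₁ = ½[√(1 + 8Fr₁²) − 1] = ½[√28.68 − 1] = 2.18.
y₂ = 2.18 × 0.0642 = 0.140 m.
Head loss: ΔE = (y₂ − y₁)³/(4y₁y₂) = (0.140 − 0.0642)³/(4×0.0642×0.140) = 0.000432/0.0359 = 0.0120 m.

y₂ = 0.140 m; ΔE = 0.0120 m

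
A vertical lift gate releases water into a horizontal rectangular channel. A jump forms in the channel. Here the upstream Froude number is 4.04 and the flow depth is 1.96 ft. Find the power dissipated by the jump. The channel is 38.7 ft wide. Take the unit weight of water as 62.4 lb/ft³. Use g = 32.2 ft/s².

P = 1964 hp

Fr₁ = 4.04 (given).
Sequent-depth ratio: y₂/y₁ = ½[√(1 + 8Fr₁²) − 1] = ½[√131.6 − 1] = 5.24.
y₂ = 5.24 × 1.96 = 10.3 ft.
Head loss: ΔE = (y₂ − y₁)³/(4y₁y₂) = (10.3 − 1.96)³/(4×1.96×10.3) = 572/80.4 = 7.11 ft.
V₁ = Fr₁·√(g·y₁) = 4.04×√(32.2×1.96) = 32.1 ft/s; q = V₁·y₁ = 62.9 ft²/s. Q = q·b = 62.9 × 38.7 = 2434 cfs. P = γ·Q·ΔE/550 = 62.4 × 2434 × 7.11 / 550 = 1964 hp.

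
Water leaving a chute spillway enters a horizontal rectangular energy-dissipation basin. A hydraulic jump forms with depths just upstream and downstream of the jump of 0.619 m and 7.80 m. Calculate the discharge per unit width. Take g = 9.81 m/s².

For a rectangular channel the momentum equation gives q² = ½·g·y₁·y₂·(y₁ + y₂) = ½×9.81×0.619×7.80×8.42 = 199.
q = √199 = 14.1 m²/s.

q = 14.1 m²/s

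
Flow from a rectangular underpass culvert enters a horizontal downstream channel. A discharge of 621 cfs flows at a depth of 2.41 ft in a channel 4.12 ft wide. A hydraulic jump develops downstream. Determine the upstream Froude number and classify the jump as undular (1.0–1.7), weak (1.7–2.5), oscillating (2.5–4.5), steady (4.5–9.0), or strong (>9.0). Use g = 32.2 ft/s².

Fr₁ = 7.10; steady jump

q = Q/b = 621/4.12 = 151 ft²/s; V₁ = q/y₁ = 62.5 ft/s. Fr₁ = V₁/√(g·y₁) = 7.10.
Fr₁ = 7.10 lies in the steady range.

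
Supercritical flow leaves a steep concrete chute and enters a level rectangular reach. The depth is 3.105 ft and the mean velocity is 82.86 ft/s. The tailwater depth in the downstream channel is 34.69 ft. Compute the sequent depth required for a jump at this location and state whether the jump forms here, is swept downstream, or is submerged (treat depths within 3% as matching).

Fr₁ = V₁/√(g·y₁) = 82.86/√(32.2×3.105) = 8.287.
Sequent-depth ratio: y₂/y₁ = ½[√(1 + 8Fr₁²) − 1] = ½[√550.37 − 1] = 11.23.
y₂ = 11.23 × 3.105 = 34.87 ft.
Tailwater y_tw = 34.69 ft: y_tw ≈ y₂, so the jump forms here.

y₂ = 34.87 ft; the jump forms here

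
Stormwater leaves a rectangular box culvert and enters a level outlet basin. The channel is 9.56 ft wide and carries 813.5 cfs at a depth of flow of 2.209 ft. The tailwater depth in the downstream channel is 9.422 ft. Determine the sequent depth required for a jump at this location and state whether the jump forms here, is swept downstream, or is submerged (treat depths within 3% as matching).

y₂ = 13.21 ft; the jump is swept downstream

q = Q/b = 813.5/9.56 = 85.09 ft²/s; V₁ = q/y₁ = 38.52 ft/s. Fr₁ = V₁/√(g·y₁) = 4.567.
Conjugate-depth relation: y₂/y₁ = ½[√(1 + 8Fr₁²) − 1] = ½[√167.90 − 1] = 5.979.
y₂ = 5.979 × 2.209 = 13.21 ft.
Tailwater y_tw = 9.422 ft: y_tw < y₂, so the jump is swept downstream.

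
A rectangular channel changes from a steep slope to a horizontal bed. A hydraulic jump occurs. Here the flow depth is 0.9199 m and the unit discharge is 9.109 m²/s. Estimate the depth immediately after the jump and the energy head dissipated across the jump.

V₁ = q/y₁ = 9.109/0.9199 = 9.902 m/s. Fr₁ = V₁/√(g·y₁) = 9.902/√(9.81×0.9199) = 3.296.
Bélanger equation: y₂/y₁ = ½[√(1 + 8Fr₁²) − 1] = ½[√87.924 − 1] = 4.188.
y₂ = 4.188 × 0.9199 = 3.853 m.
Head loss: ΔE = (y₂ − y₁)³/(4y₁y₂) = (3.853 − 0.9199)³/(4×0.9199×3.853) = 25.23/14.18 = 1.780 m.

y₂ = 3.853 m; ΔE = 1.780 m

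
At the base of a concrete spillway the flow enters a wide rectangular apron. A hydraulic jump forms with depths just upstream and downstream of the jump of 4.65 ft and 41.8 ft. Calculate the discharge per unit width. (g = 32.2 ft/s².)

q = 381 ft²/s

For a rectangular channel the momentum equation gives q² = ½·g·y₁·y₂·(y₁ + y₂) = ½×32.2×4.65×41.8×46.4 = 145359.
q = √145359 = 381 ft²/s.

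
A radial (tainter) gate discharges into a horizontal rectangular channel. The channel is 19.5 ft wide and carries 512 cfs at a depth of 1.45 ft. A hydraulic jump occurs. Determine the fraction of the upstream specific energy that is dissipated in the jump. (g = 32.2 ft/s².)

q = Q/b = 512/19.5 = 26.3 ft²/s; V₁ = q/y₁ = 18.1 ft/s. Fr₁ = V₁/√(g·y₁) = 2.65.
Conjugate-depth relation: y₂/y₁ = ½[√(1 + 8Fr₁²) − 1] = ½[√57.18 − 1] = 3.28.
y₂ = 3.28 × 1.45 = 4.76 ft.
E₁ = y₁ + V₁²/2g = 6.54 ft. ΔE = (y₂ − y₁)³/(4y₁y₂) = 1.31 ft. ΔE/E₁ = 1.31/6.54 = 0.200.

ΔE/E₁ = 0.200 (20.0%)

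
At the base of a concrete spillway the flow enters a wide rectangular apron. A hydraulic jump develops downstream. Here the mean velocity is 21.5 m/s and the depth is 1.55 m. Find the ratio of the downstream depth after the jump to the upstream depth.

y₂/y₁ = 7.31

Fr₁ = V₁/√(g·y₁) = 21.5/√(9.81×1.55) = 5.51.
By Bélanger, y₂/y₁ = ½[√(1 + 8Fr₁²) − 1] = ½[√244.2 − 1] = 7.31.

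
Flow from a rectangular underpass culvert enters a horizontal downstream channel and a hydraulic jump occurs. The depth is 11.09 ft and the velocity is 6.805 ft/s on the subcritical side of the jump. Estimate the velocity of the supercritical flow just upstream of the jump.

Fr₂ = V₂/√(g·y₂) = 6.805/√(32.2×11.09) = 0.3601.
Since the conjugate-depth ratio holds either way, y₁/y₂ = ½[√(1 + 8Fr₂²) − 1] = ½[√2.0374 − 1] = 0.2137.
y₁ = 0.2137 × 11.09 = 2.370 ft.
V₁ = q/y₁ = 75.47/2.370 = 31.84 ft/s.

V₁ = 31.84 ft/s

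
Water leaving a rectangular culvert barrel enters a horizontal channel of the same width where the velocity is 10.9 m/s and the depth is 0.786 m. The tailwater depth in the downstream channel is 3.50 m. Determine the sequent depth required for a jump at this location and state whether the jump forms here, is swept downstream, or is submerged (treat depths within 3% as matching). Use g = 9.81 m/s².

y₂ = 3.99 m; the jump is swept downstream

Fr₁ = V₁/√(g·y₁) = 10.9/√(9.81×0.786) = 3.93.
By Bélanger, y₂/y₁ = ½[√(1 + 8Fr₁²) − 1] = ½[√124.3 − 1] = 5.07.
y₂ = 5.07 × 0.786 = 3.99 m.
Tailwater y_tw = 3.50 m: y_tw < y₂, so the jump is swept downstream.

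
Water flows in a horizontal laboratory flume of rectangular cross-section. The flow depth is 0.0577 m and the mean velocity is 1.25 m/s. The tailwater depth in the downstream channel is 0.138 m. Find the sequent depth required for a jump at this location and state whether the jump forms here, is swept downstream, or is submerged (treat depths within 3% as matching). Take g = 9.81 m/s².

y₂ = 0.110 m; the jump is submerged

Fr₁ = V₁/√(g·y₁) = 1.25/√(9.81×0.0577) = 1.66.
Sequent-depth ratio: y₂/y₁ = ½[√(1 + 8Fr₁²) − 1] = ½[√23.08 − 1] = 1.90.
y₂ = 1.90 × 0.0577 = 0.110 m.
Tailwater y_tw = 0.138 m: y_tw > y₂, so the jump is submerged.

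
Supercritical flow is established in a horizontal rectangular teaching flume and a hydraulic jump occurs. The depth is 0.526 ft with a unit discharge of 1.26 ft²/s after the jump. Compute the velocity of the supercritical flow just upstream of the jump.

V₁ = 5.17 ft/s

V₂ = q/y₂ = 1.26/0.526 = 2.40 ft/s; Fr₂ = V₂/√(g·y₂) = 0.582.
Since the conjugate-depth ratio holds either way, y₁/y₂ = ½[√(1 + 8Fr₂²) − 1] = ½[√3.710 − 1] = 0.463.
y₁ = 0.463 × 0.526 = 0.244 ft.
V₁ = q/y₁ = 1.26/0.244 = 5.17 ft/s.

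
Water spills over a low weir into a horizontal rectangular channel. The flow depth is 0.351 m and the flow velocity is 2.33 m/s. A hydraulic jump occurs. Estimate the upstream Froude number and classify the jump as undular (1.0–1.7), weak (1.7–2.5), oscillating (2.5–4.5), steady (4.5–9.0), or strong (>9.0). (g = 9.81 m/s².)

Fr₁ = 1.26; undular jump

Fr₁ = V₁/√(g·y₁) = 2.33/√(9.81×0.351) = 1.26.
Fr₁ = 1.26 lies in the undular range.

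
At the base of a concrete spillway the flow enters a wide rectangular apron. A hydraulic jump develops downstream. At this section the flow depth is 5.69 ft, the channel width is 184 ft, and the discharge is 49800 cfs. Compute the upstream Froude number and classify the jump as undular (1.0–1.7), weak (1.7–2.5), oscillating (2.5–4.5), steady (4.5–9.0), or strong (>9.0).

q = Q/b = 49800/184 = 271 ft²/s; V₁ = q/y₁ = 47.6 ft/s. Fr₁ = V₁/√(g·y₁) = 3.51.
Fr₁ = 3.51 lies in the oscillating range.

Fr₁ = 3.51; oscillating jump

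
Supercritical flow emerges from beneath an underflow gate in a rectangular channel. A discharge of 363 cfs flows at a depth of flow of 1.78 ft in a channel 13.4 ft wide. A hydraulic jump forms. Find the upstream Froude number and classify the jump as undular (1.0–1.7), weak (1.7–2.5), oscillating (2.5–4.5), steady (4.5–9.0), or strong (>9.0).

q = Q/b = 363/13.4 = 27.1 ft²/s; V₁ = q/y₁ = 15.2 ft/s. Fr₁ = V₁/√(g·y₁) = 2.01.
Fr₁ = 2.01 lies in the weak range.

Fr₁ = 2.01; weak jump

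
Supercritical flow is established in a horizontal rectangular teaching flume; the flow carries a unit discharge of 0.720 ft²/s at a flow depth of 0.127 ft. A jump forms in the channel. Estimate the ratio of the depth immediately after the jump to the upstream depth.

y₂/y₁ = 3.50

V₁ = q/y₁ = 0.720/0.127 = 5.67 ft/s. Fr₁ = V₁/√(g·y₁) = 5.67/√(32.2×0.127) = 2.80.
By Bélanger, y₂/y₁ = ½[√(1 + 8Fr₁²) − 1] = ½[√63.88 − 1] = 3.50.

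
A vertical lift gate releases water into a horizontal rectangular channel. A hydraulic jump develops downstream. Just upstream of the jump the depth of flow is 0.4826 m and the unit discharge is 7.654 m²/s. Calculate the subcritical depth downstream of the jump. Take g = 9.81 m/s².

V₁ = q/y₁ = 7.654/0.4826 = 15.86 m/s. Fr₁ = V₁/√(g·y₁) = 15.86/√(9.81×0.4826) = 7.289.
Bélanger equation: y₂/y₁ = ½[√(1 + 8Fr₁²) − 1] = ½[√426.05 − 1] = 9.820.
y₂ = 9.820 × 0.4826 = 4.739 m.

y₂ = 4.739 m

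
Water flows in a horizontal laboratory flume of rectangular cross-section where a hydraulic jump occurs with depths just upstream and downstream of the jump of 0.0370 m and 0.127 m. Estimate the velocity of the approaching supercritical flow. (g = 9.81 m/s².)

For a rectangular channel the momentum equation gives q² = ½·g·y₁·y₂·(y₁ + y₂) = ½×9.81×0.0370×0.127×0.164 = 0.00378.
q = √0.00378 = 0.0615 m²/s.
V₁ = q/y₁ = 0.0615/0.0370 = 1.66 m/s.

V₁ = 1.66 m/s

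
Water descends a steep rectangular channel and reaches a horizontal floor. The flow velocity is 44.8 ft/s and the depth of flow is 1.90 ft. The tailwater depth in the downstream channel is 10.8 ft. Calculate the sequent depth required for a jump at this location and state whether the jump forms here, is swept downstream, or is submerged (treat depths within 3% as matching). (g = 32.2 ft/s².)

y₂ = 14.5 ft; the jump is swept downstream

Fr₁ = V₁/√(g·y₁) = 44.8/√(32.2×1.90) = 5.73.
Conjugate-depth relation: y₂/y₁ = ½[√(1 + 8Fr₁²) − 1] = ½[√263.4 − 1] = 7.62.
y₂ = 7.62 × 1.90 = 14.5 ft.
Tailwater y_tw = 10.8 ft: y_tw < y₂, so the jump is swept downstream.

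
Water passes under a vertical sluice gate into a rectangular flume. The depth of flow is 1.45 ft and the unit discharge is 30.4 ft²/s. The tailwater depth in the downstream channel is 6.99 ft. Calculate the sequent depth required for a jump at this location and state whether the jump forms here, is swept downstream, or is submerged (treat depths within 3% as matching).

y₂ = 5.61 ft; the jump is submerged

V₁ = q/y₁ = 30.4/1.45 = 21.0 ft/s. Fr₁ = V₁/√(g·y₁) = 21.0/√(32.2×1.45) = 3.07.
Conjugate-depth relation: y₂/y₁ = ½[√(1 + 8Fr₁²) − 1] = ½[√76.31 − 1] = 3.87.
y₂ = 3.87 × 1.45 = 5.61 ft.
Tailwater y_tw = 6.99 ft: y_tw > y₂, so the jump is submerged.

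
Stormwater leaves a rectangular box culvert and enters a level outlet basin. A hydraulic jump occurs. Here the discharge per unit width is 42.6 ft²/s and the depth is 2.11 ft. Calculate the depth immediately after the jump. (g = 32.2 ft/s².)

V₁ = q/y₁ = 42.6/2.11 = 20.2 ft/s. Fr₁ = V₁/√(g·y₁) = 20.2/√(32.2×2.11) = 2.45.
Conjugate-depth relation: y₂/y₁ = ½[√(1 + 8Fr₁²) − 1] = ½[√49.00 − 1] = 3.00.
y₂ = 3.00 × 2.11 = 6.33 ft.

y₂ = 6.33 ft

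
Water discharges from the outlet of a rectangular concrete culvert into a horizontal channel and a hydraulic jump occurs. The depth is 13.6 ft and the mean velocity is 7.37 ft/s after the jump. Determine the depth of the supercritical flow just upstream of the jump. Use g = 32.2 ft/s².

y₁ = 2.80 ft

Fr₂ = V₂/√(g·y₂) = 7.37/√(32.2×13.6) = 0.352.
The Bélanger relation is symmetric: y₁/y₂ = ½[√(1 + 8Fr₂²) − 1] = ½[√1.992 − 1] = 0.206.
y₁ = 0.206 × 13.6 = 2.80 ft.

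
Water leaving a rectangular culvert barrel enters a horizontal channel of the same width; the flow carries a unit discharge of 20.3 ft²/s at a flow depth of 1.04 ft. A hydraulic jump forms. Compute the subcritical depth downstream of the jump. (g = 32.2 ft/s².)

y₂ = 4.47 ft

V₁ = q/y₁ = 20.3/1.04 = 19.5 ft/s. Fr₁ = V₁/√(g·y₁) = 19.5/√(32.2×1.04) = 3.37.
By Bélanger, y₂/y₁ = ½[√(1 + 8Fr₁²) − 1] = ½[√92.02 − 1] = 4.30.
y₂ = 4.30 × 1.04 = 4.47 ft.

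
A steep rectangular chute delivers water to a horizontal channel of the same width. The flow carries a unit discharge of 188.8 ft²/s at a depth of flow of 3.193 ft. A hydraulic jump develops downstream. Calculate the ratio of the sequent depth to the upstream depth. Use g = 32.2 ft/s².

V₁ = q/y₁ = 188.8/3.193 = 59.13 ft/s. Fr₁ = V₁/√(g·y₁) = 59.13/√(32.2×3.193) = 5.831.
By Bélanger, y₂/y₁ = ½[√(1 + 8Fr₁²) − 1] = ½[√273.05 − 1] = 7.762.

y₂/y₁ = 7.762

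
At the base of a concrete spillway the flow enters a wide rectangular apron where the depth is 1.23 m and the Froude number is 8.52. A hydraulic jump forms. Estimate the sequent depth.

Fr₁ = 8.52 (given).
Sequent-depth ratio: y₂/y₁ = ½[√(1 + 8Fr₁²) − 1] = ½[√581.7 − 1] = 11.6.
y₂ = 11.6 × 1.23 = 14.2 m.

y₂ = 14.2 m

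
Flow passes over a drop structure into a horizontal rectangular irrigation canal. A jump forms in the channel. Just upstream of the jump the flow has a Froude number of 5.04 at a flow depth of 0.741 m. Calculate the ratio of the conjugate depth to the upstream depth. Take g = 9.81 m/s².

y₂/y₁ = 6.65

Fr₁ = 5.04 (given).
By Bélanger, y₂/y₁ = ½[√(1 + 8Fr₁²) − 1] = ½[√204.2 − 1] = 6.65.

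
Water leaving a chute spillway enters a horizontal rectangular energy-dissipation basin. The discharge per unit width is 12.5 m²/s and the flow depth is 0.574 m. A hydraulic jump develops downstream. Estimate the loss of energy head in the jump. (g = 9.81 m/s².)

ΔE = 17.4 m

V₁ = q/y₁ = 12.5/0.574 = 21.8 m/s. Fr₁ = V₁/√(g·y₁) = 21.8/√(9.81×0.574) = 9.18.
By Bélanger, y₂/y₁ = ½[√(1 + 8Fr₁²) − 1] = ½[√674.8 − 1] = 12.5.
y₂ = 12.5 × 0.574 = 7.17 m.
V₂ = q/y₂ = 12.5/7.17 = 1.74 m/s. E₁ = y₁ + V₁²/2g = 24.7 m; E₂ = y₂ + V₂²/2g = 7.32 m. ΔE = E₁ − E₂ = 17.4 m.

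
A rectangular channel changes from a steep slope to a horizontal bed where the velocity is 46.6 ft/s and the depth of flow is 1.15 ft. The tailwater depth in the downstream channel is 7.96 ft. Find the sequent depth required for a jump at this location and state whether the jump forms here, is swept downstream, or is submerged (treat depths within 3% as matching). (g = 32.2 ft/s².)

y₂ = 11.9 ft; the jump is swept downstream

Fr₁ = V₁/√(g·y₁) = 46.6/√(32.2×1.15) = 7.66.
Sequent-depth ratio: y₂/y₁ = ½[√(1 + 8Fr₁²) − 1] = ½[√470.1 − 1] = 10.3.
y₂ = 10.3 × 1.15 = 11.9 ft.
Tailwater y_tw = 7.96 ft: y_tw < y₂, so the jump is swept downstream.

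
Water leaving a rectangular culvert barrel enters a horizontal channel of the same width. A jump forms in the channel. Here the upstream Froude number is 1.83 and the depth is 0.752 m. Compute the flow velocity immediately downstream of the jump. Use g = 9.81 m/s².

V₂ = 2.33 m/s

Fr₁ = 1.83 (given).
From the momentum equation for a rectangular channel, y₂/y₁ = ½[√(1 + 8Fr₁²) − 1] = ½[√27.79 − 1] = 2.14.
y₂ = 2.14 × 0.752 = 1.61 m.
V₁ = Fr₁·√(g·y₁) = 1.83×√(9.81×0.752) = 4.97 m/s; q = V₁·y₁ = 3.74 m²/s.
V₂ = q/y₂ = 3.74/1.61 = 2.33 m/s.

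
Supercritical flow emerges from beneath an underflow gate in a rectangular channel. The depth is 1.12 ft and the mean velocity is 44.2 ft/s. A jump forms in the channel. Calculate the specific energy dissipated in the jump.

ΔE = 20.0 ft

Fr₁ = V₁/√(g·y₁) = 44.2/√(32.2×1.12) = 7.36.
From the momentum equation for a rectangular channel, y₂/y₁ = ½[√(1 + 8Fr₁²) − 1] = ½[√434.4 − 1] = 9.92.
y₂ = 9.92 × 1.12 = 11.1 ft.
q = V₁·y₁ = 44.2 × 1.12 = 49.5 ft²/s. V₂ = q/y₂ = 49.5/11.1 = 4.46 ft/s. E₁ = y₁ + V₁²/2g = 31.5 ft; E₂ = y₂ + V₂²/2g = 11.4 ft. ΔE = E₁ − E₂ = 20.0 ft.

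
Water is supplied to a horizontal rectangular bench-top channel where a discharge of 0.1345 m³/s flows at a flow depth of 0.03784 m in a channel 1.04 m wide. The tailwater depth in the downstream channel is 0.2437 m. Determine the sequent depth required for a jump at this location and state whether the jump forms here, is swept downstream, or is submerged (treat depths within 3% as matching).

y₂ = 0.2819 m; the jump is swept downstream

q = Q/b = 0.1345/1.04 = 0.1293 m²/s; V₁ = q/y₁ = 3.418 m/s. Fr₁ = V₁/√(g·y₁) = 5.610.
Sequent-depth ratio: y₂/y₁ = ½[√(1 + 8Fr₁²) − 1] = ½[√252.74 − 1] = 7.449.
y₂ = 7.449 × 0.03784 = 0.2819 m.
Tailwater y_tw = 0.2437 m: y_tw < y₂, so the jump is swept downstream.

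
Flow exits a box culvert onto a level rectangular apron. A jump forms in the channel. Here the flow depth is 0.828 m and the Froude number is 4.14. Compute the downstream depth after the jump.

y₂ = 4.45 m

Fr₁ = 4.14 (given).
Bélanger equation: y₂/y₁ = ½[√(1 + 8Fr₁²) − 1] = ½[√138.1 − 1] = 5.38.
y₂ = 5.38 × 0.828 = 4.45 m.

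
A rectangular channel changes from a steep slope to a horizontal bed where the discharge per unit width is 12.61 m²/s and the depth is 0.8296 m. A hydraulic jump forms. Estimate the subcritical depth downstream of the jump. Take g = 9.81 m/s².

y₂ = 5.850 m

V₁ = q/y₁ = 12.61/0.8296 = 15.20 m/s. Fr₁ = V₁/√(g·y₁) = 15.20/√(9.81×0.8296) = 5.328.
Bélanger equation: y₂/y₁ = ½[√(1 + 8Fr₁²) − 1] = ½[√228.11 − 1] = 7.052.
y₂ = 7.052 × 0.8296 = 5.850 m.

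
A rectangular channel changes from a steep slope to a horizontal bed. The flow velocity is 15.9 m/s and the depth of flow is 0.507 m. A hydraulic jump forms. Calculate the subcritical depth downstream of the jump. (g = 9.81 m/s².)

y₂ = 4.86 m

Fr₁ = V₁/√(g·y₁) = 15.9/√(9.81×0.507) = 7.13.
Sequent-depth ratio: y₂/y₁ = ½[√(1 + 8Fr₁²) − 1] = ½[√407.6 − 1] = 9.60.
y₂ = 9.60 × 0.507 = 4.86 m.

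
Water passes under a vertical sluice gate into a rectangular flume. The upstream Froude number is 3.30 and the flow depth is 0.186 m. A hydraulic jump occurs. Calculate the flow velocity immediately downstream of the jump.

V₂ = 1.06 m/s

Fr₁ = 3.30 (given).
From the momentum equation for a rectangular channel, y₂/y₁ = ½[√(1 + 8Fr₁²) − 1] = ½[√88.12 − 1] = 4.19.
y₂ = 4.19 × 0.186 = 0.780 m.
V₁ = Fr₁·√(g·y₁) = 3.30×√(9.81×0.186) = 4.46 m/s; q = V₁·y₁ = 0.829 m²/s.
V₂ = q/y₂ = 0.829/0.780 = 1.06 m/s.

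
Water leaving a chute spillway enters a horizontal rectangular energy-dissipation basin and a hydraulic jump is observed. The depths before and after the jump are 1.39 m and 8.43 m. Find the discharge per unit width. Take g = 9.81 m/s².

q = 23.8 m²/s

For a rectangular channel the momentum equation gives q² = ½·g·y₁·y₂·(y₁ + y₂) = ½×9.81×1.39×8.43×9.82 = 564.
q = √564 = 23.8 m²/s.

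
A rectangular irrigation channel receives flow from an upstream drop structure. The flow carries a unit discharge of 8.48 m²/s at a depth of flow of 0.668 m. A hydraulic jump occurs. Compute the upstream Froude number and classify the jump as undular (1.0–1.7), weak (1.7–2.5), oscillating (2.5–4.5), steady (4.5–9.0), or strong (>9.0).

V₁ = q/y₁ = 8.48/0.668 = 12.7 m/s. Fr₁ = V₁/√(g·y₁) = 12.7/√(9.81×0.668) = 4.96.
Fr₁ = 4.96 lies in the steady range.

Fr₁ = 4.96; steady jump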